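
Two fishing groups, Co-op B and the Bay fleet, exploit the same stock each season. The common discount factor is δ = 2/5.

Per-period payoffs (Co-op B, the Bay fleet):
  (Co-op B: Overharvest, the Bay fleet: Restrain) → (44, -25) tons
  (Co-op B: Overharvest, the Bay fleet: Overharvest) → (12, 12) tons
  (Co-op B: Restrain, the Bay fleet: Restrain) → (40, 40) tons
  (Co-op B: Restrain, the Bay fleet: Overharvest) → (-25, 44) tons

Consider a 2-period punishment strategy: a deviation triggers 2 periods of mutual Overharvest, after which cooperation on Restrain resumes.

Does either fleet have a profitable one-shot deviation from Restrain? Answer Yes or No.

IC: δ+…+δ^2 ≥ (44−40)/(40−12) = 1/7.
At δ = 2/5: partial sum = 0.5600 ≥ 0.1429. Cooperation sustainable.

No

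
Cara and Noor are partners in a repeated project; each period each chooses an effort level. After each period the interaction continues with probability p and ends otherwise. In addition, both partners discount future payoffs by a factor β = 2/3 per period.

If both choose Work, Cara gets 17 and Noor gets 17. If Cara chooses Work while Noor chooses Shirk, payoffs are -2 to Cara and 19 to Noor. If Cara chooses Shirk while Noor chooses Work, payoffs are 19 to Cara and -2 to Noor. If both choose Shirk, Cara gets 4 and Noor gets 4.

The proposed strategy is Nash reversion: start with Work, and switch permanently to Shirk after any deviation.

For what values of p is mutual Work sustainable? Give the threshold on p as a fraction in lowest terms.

With continuation probability p and discount β, the effective per-period discount factor is βp.
Grim-trigger IC: βp ≥ (19−17)/(19−4) = 2/15.
So p ≥ (2/15)/(2/3) = 1/5.

1/5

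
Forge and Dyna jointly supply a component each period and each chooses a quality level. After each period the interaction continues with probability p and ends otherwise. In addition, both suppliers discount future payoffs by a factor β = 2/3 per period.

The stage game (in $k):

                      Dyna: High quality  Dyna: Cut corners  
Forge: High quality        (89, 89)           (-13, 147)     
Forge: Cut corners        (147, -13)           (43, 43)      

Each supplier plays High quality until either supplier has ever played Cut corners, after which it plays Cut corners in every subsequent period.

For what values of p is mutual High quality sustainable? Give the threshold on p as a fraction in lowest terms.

Expected continuation weight on next period's payoff is β·p = 2/3·p, which plays the role of the discount factor.
Cooperation requires 2/3·p ≥ (147−89)/(147−43) = 29/52, hence p ≥ 87/104.

87/104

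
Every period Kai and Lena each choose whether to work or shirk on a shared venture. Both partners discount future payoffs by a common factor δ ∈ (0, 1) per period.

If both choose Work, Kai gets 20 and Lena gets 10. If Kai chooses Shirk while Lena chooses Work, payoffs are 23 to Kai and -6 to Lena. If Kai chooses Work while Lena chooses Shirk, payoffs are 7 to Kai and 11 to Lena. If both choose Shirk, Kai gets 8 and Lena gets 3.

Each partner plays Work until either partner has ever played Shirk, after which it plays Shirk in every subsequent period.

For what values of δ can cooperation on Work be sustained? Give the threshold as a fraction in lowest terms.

1/5

Kai: cooperation gives 20 each period; deviation gives 23 once then 8 forever.
  20/(1−δ) ≥ 23 + 8δ/(1−δ) ⇒ δ ≥ 3/15 = 1/5.
Lena: cooperation gives 10 each period; deviation gives 11 once then 3 forever.
  δ ≥ 1/8.
Both must hold, so the binding constraint is Kai's: δ ≥ 1/5.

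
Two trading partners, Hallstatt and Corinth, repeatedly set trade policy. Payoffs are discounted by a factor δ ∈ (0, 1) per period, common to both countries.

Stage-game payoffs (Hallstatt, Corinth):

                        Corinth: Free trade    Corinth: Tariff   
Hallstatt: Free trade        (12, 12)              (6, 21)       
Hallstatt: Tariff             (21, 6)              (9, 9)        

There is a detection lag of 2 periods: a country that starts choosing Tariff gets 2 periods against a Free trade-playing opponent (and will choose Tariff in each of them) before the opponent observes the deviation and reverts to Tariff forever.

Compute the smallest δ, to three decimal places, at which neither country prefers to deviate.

Deviating for the 2 undetected periods gains 21−12 = 9 per period over cooperation, then loses 12−9 = 3 per period forever once punishment starts.
Gain: 9(1 + δ + … + δ^1); loss: 3·δ^2/(1−δ).
No profitable deviation ⇔ 9(1−δ^2) ≤ 3·δ^2, i.e. δ^2 ≥ 9/(9+3) = 3/4.
Hence δ ≥ (3/4)^(1/2) ≈ 0.866.

0.866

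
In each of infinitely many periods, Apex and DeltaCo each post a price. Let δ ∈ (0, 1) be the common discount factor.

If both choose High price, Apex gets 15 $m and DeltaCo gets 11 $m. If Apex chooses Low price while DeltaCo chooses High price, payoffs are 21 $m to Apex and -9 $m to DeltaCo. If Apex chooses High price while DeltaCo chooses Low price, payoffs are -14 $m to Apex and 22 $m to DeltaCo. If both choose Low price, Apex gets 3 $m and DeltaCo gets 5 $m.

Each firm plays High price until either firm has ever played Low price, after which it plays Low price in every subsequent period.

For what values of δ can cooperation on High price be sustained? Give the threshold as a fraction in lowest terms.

11/17

Apex: cooperation gives 15 each period; deviation gives 21 once then 3 forever.
  15/(1−δ) ≥ 21 + 3δ/(1−δ) ⇒ δ ≥ 6/18 = 1/3.
DeltaCo: cooperation gives 11 each period; deviation gives 22 once then 5 forever.
  δ ≥ 11/17.
Both must hold, so the binding constraint is DeltaCo's: δ ≥ 11/17.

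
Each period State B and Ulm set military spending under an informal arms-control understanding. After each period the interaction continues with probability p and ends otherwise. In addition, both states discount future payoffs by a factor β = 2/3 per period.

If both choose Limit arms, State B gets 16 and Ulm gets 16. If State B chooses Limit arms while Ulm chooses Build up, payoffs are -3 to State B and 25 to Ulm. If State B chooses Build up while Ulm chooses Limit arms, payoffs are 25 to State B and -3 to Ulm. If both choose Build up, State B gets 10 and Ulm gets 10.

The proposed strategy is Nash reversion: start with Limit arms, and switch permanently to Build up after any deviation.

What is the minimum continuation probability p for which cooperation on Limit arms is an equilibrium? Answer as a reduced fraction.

9/10

With continuation probability p and discount β, the effective per-period discount factor is βp.
Grim-trigger IC: βp ≥ (25−16)/(25−10) = 3/5.
So p ≥ (3/5)/(2/3) = 9/10.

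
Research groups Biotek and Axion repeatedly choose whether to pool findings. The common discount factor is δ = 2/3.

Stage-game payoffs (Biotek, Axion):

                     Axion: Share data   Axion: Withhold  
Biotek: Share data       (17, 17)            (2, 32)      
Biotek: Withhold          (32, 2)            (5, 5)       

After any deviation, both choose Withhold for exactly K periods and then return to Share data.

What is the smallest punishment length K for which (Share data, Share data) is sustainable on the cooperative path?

No profitable deviation requires (17−5)(δ+…+δ^K) ≥ 32−17, i.e. δ+…+δ^K ≥ 5/4 ≈ 1.2500.
With δ = 2/3, the partial sums are K=1: 0.6667, K=2: 1.1111, K=3: 1.4074.
K = 3 is the first length at which the sum reaches 1.2500.

3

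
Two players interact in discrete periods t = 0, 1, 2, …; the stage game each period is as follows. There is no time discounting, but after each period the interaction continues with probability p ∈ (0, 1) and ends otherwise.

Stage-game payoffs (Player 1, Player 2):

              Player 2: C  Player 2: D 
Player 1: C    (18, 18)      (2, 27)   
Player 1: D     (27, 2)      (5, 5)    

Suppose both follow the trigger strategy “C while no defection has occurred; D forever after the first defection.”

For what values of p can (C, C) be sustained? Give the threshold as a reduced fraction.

Expected cooperation value is 18 + p·18 + p²·18 + … = 18/(1−p); deviation gives 27 + p·5/(1−p).
18 ≥ 27(1−p) + 5p ⇒ 22p ≥ 9 ⇒ p ≥ 9/22.

9/22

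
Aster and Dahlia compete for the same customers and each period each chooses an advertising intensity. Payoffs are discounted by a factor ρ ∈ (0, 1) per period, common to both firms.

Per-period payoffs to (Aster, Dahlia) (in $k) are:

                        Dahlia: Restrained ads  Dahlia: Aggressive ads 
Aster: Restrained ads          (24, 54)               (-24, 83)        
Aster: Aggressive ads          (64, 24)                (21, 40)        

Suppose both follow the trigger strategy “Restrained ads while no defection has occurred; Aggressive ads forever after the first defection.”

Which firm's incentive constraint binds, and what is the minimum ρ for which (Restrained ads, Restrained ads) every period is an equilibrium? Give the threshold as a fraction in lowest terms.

For Aster: deviation gain 64−24 = 40, per-period punishment loss 24−21 = 3. IC gives ρ ≥ 40/43.
For Dahlia: gain 29, loss 14 per period, so ρ ≥ 29/43.
The tighter constraint is Aster's, so cooperation needs ρ ≥ 40/43.

Aster; ρ ≥ 40/43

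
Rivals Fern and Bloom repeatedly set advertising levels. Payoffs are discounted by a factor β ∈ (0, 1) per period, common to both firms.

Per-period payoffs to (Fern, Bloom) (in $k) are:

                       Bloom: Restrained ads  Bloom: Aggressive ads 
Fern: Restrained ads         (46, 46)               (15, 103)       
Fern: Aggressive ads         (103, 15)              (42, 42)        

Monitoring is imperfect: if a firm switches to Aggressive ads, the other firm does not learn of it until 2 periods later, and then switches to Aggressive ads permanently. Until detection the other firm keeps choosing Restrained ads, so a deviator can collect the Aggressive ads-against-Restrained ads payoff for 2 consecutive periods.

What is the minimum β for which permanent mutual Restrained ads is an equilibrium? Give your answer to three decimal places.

0.967

A deviator earns 103 for 2 periods, then 42 forever; cooperating earns 46 forever. Multiplying the IC by (1−β):
46 ≥ 103(1−β^2) + 42β^2, so 61·β^2 ≥ 57 and β^2 ≥ 57/61.
β ≥ (57/61)^(1/2) ≈ 0.967.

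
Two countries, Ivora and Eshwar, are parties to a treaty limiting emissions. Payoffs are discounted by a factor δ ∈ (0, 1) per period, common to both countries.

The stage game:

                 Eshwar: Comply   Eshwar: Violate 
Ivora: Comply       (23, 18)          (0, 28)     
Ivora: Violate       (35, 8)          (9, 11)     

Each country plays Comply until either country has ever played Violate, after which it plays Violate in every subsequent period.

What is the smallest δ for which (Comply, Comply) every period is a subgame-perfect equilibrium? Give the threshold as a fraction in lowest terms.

10/17

Ivora: cooperation gives 23 each period; deviation gives 35 once then 9 forever.
  23/(1−δ) ≥ 35 + 9δ/(1−δ) ⇒ δ ≥ 12/26 = 6/13.
Eshwar: cooperation gives 18 each period; deviation gives 28 once then 11 forever.
  δ ≥ 10/17.
Both must hold, so the binding constraint is Eshwar's: δ ≥ 10/17.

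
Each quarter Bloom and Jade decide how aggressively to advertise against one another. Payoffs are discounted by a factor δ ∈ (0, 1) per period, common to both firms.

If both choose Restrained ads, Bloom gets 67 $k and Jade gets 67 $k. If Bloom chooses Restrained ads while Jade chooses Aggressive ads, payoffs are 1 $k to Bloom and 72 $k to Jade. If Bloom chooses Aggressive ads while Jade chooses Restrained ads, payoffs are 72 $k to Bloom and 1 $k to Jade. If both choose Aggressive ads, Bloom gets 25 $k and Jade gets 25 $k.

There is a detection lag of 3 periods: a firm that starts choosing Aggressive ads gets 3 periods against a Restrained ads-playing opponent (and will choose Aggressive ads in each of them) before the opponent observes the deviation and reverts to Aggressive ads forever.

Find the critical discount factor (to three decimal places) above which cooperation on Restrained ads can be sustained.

Deviating for the 3 undetected periods gains 72−67 = 5 per period over cooperation, then loses 67−25 = 42 per period forever once punishment starts.
Gain: 5(1 + δ + … + δ^2); loss: 42·δ^3/(1−δ).
No profitable deviation ⇔ 5(1−δ^3) ≤ 42·δ^3, i.e. δ^3 ≥ 5/(5+42) = 5/47.
Hence δ ≥ (5/47)^(1/3) ≈ 0.474.

0.474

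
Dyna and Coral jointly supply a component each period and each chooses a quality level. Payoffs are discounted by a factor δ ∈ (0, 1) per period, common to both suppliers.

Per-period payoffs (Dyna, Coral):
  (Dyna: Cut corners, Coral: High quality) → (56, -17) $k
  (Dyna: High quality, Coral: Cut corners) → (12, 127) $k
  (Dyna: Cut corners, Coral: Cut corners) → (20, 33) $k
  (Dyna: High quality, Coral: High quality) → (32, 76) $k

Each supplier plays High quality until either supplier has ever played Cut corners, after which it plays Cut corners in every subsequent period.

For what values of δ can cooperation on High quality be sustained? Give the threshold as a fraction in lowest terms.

2/3

For Dyna: deviation gain 56−32 = 24, per-period punishment loss 32−20 = 12. IC gives δ ≥ 24/36 = 2/3.
For Coral: gain 51, loss 43 per period, so δ ≥ 51/94.
The tighter constraint is Dyna's, so cooperation needs δ ≥ 2/3.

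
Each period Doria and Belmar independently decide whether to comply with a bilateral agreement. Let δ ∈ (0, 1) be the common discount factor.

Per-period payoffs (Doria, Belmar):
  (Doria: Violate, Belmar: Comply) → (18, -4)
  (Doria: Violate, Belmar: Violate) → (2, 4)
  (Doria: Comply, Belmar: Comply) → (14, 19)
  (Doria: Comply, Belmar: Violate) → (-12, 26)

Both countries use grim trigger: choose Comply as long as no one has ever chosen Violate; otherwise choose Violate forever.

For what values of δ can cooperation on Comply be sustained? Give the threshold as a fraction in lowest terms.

Doria's threshold: (18−14)/(18−2) = 1/4.
Belmar's threshold: (26−19)/(26−4) = 7/22.
1/4 < 7/22, so Belmar binds and δ* = 7/22.

7/22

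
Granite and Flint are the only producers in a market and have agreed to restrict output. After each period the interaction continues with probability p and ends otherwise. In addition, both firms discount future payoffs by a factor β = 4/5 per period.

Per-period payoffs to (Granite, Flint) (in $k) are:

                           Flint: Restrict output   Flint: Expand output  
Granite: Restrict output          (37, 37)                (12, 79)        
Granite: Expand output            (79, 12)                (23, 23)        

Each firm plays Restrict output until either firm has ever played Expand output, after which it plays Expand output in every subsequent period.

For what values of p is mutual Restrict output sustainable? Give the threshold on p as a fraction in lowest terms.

15/16

Expected continuation weight on next period's payoff is β·p = 4/5·p, which plays the role of the discount factor.
Cooperation requires 4/5·p ≥ (79−37)/(79−23) = 3/4, hence p ≥ 15/16.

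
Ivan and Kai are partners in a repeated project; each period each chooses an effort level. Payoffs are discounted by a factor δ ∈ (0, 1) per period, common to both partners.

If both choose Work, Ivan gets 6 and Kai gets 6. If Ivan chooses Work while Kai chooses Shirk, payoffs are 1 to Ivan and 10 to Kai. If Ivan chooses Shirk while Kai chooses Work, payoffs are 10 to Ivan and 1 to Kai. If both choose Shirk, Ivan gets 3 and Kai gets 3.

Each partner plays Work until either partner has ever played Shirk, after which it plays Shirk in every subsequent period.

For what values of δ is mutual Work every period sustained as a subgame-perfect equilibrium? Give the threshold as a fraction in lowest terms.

4/7

Cooperation forever yields 6 each period: 6/(1−δ).
Deviating yields 10 once, then 3 forever: 10 + 3δ/(1−δ).
No profitable deviation requires 6/(1−δ) ≥ 10 + 3δ/(1−δ).
Multiplying by (1−δ): 6 ≥ 10(1−δ) + 3δ = 10 − 7δ.
So 7δ ≥ 4, i.e. δ ≥ 4/7.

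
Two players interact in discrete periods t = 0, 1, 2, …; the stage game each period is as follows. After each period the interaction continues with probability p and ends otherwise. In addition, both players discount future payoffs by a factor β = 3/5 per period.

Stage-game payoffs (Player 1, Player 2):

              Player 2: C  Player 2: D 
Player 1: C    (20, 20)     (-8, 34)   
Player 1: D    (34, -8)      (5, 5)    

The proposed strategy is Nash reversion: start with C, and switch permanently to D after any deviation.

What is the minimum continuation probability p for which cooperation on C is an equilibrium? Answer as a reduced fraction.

With continuation probability p and discount β, the effective per-period discount factor is βp.
Grim-trigger IC: βp ≥ (34−20)/(34−5) = 14/29.
So p ≥ (14/29)/(3/5) = 70/87.

70/87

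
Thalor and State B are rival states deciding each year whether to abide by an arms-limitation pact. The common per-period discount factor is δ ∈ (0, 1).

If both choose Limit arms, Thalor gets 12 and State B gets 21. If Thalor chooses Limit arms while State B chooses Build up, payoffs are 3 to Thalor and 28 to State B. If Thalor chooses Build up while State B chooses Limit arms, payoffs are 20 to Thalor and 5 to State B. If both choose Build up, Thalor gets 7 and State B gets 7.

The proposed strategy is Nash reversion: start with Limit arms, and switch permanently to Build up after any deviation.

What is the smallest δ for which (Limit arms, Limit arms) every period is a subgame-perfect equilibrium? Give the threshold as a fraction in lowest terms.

8/13

For Thalor: deviation gain 20−12 = 8, per-period punishment loss 12−7 = 5. IC gives δ ≥ 8/13.
For State B: gain 7, loss 14 per period, so δ ≥ 7/21 = 1/3.
The tighter constraint is Thalor's, so cooperation needs δ ≥ 8/13.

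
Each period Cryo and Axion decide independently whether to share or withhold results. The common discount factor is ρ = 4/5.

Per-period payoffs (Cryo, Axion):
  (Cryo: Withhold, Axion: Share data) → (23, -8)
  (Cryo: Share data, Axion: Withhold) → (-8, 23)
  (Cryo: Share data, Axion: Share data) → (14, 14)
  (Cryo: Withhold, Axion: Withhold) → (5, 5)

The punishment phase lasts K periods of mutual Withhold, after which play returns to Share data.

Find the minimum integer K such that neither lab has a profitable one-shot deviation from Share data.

IC: ρ(1−ρ^K)/(1−ρ) ≥ (23−14)/(14−5) = 1.
With ρ = 4/5: need 1 − ρ^K ≥ 1·(1−4/5)/(4/5), i.e. ρ^K ≤ 0.7500.
Since (4/5)^1 = 0.8000 and (4/5)^2 = 0.6400, the smallest such K is 2.

2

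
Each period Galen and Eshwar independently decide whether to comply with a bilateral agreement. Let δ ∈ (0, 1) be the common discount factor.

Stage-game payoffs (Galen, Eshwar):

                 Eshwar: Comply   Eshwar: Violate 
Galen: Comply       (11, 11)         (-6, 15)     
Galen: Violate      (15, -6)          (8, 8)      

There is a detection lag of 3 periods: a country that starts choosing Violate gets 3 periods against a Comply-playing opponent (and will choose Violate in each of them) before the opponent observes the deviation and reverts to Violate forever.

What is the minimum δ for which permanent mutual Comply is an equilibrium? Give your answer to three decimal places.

A deviator earns 15 for 3 periods, then 8 forever; cooperating earns 11 forever. Multiplying the IC by (1−δ):
11 ≥ 15(1−δ^3) + 8δ^3, so 7·δ^3 ≥ 4 and δ^3 ≥ 4/7.
δ ≥ (4/7)^(1/3) ≈ 0.830.

0.830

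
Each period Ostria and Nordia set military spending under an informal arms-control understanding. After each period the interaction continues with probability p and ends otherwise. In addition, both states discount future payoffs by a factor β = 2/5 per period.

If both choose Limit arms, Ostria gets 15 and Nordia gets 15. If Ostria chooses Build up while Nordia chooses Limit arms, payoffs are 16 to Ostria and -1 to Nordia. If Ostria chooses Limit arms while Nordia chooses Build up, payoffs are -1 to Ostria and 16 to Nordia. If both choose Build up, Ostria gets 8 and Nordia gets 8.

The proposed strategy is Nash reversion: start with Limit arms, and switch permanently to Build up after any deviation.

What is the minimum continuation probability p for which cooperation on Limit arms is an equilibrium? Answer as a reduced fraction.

5/16

With continuation probability p and discount β, the effective per-period discount factor is βp.
Grim-trigger IC: βp ≥ (16−15)/(16−8) = 1/8.
So p ≥ (1/8)/(2/5) = 5/16.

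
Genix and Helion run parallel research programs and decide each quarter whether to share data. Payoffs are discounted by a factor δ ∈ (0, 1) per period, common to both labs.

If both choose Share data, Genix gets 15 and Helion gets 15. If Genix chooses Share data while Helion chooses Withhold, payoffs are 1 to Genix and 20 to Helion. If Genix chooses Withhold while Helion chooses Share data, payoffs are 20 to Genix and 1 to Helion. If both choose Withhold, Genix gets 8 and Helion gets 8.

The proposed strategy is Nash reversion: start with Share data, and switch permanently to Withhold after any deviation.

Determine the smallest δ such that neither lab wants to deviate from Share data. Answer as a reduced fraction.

5/12

One-period gain from deviating is 20 − 15 = 5. The loss is 15 − 8 = 7 in every subsequent period, with present value 7·δ/(1−δ).
Deviation is unprofitable when 7·δ/(1−δ) ≥ 5, i.e. δ/(1−δ) ≥ 5/7.
Equivalently δ ≥ 5/(5+7) = 5/12.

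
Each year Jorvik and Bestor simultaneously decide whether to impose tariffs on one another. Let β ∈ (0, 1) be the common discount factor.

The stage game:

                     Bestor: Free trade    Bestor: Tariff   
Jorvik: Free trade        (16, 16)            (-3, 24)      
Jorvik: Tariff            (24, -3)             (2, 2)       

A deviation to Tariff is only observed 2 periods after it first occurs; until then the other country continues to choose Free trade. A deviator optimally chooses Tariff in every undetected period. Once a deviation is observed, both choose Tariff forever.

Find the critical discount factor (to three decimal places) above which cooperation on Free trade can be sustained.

The best deviation is to choose Tariff for all 2 undetected periods, earning 24 each, then 2 forever once detected.
Deviation value: 24(1−β^2)/(1−β) + 2β^2/(1−β); cooperation value: 16/(1−β).
IC: 16 ≥ 24(1−β^2) + 2β^2 = 24 − 22β^2.
So β^2 ≥ 8/22 = 4/11, giving β ≥ (4/11)^(1/2) ≈ 0.603.

0.603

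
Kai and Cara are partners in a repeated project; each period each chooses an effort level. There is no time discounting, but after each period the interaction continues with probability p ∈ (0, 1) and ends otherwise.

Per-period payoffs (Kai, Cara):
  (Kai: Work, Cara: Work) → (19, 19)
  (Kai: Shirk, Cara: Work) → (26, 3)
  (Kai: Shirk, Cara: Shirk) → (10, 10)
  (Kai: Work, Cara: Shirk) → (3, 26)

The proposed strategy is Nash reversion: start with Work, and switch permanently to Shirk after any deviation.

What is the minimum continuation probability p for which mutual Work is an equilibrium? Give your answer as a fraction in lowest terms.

With no time discounting, the continuation probability p plays the role of the discount factor.
Grim-trigger IC: 19/(1−p) ≥ 26 + 10p/(1−p) ⇒ p ≥ (26−19)/(26−10) = 7/16.

7/16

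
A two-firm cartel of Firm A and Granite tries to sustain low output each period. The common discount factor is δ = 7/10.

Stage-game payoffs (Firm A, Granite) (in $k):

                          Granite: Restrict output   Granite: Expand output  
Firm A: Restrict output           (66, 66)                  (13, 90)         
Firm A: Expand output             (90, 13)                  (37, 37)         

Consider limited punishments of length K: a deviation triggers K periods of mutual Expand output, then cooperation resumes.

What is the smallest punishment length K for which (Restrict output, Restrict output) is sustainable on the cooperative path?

IC: δ(1−δ^K)/(1−δ) ≥ (90−66)/(66−37) = 24/29.
With δ = 7/10: need 1 − δ^K ≥ 24/29·(1−7/10)/(7/10), i.e. δ^K ≤ 0.6453.
Since (7/10)^1 = 0.7000 and (7/10)^2 = 0.4900, the smallest such K is 2.

2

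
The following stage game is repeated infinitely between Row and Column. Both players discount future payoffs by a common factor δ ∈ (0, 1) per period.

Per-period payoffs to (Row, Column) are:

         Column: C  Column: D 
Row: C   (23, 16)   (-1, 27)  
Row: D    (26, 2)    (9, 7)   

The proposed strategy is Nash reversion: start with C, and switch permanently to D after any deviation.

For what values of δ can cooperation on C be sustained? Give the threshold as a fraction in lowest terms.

For Row: deviation gain 26−23 = 3, per-period punishment loss 23−9 = 14. IC gives δ ≥ 3/17.
For Column: gain 11, loss 9 per period, so δ ≥ 11/20.
The tighter constraint is Column's, so cooperation needs δ ≥ 11/20.

11/20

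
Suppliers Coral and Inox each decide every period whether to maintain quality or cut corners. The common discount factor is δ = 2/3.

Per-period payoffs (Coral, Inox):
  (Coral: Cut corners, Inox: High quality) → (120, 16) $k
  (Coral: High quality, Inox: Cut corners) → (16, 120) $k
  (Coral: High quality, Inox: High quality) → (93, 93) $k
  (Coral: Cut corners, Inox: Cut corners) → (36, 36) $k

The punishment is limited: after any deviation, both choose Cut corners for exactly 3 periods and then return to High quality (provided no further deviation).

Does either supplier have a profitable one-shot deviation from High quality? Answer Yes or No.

Comparing payoff streams over the 4 periods until play realigns: cooperate → 93(1+δ+…+δ^3); deviate → 120 + 36(δ+…+δ^3).
Cooperation is sustained iff (93−36)(δ+…+δ^3) ≥ 120−93.
δ+…+δ^3 = 2/3·(1−(2/3)^3)/(1−2/3) = 1.4074, and (120−93)/(93−36) = 0.4737.
1.4074 ≥ 0.4737, so cooperation is sustainable.

No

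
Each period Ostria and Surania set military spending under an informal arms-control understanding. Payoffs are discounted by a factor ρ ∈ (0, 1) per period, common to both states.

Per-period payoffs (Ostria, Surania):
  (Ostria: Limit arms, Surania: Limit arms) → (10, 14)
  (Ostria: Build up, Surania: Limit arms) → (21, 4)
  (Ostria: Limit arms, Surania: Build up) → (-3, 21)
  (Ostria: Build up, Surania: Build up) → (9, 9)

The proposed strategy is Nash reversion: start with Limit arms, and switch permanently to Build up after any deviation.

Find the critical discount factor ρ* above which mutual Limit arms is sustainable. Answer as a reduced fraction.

11/12

For Ostria: deviation gain 21−10 = 11, per-period punishment loss 10−9 = 1. IC gives ρ ≥ 11/12.
For Surania: gain 7, loss 5 per period, so ρ ≥ 7/12.
The tighter constraint is Ostria's, so cooperation needs ρ ≥ 11/12.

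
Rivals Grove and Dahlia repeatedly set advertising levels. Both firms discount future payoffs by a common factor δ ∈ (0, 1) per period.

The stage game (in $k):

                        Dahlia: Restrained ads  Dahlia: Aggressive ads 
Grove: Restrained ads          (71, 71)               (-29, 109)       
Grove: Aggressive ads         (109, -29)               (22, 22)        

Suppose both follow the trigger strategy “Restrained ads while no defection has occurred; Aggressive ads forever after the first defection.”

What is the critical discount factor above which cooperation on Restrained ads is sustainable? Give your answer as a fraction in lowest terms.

38/87

71/(1−δ) ≥ 109 + 22δ/(1−δ)
71 ≥ 109 − 87δ
δ ≥ 38/87.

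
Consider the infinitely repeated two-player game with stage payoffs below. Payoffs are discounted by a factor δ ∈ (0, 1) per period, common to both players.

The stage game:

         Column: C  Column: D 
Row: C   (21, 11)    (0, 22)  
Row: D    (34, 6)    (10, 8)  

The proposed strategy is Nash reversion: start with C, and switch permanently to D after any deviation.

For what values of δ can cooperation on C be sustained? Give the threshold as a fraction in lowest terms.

11/14

Row's threshold: (34−21)/(34−10) = 13/24.
Column's threshold: (22−11)/(22−8) = 11/14.
13/24 < 11/14, so Column binds and δ* = 11/14.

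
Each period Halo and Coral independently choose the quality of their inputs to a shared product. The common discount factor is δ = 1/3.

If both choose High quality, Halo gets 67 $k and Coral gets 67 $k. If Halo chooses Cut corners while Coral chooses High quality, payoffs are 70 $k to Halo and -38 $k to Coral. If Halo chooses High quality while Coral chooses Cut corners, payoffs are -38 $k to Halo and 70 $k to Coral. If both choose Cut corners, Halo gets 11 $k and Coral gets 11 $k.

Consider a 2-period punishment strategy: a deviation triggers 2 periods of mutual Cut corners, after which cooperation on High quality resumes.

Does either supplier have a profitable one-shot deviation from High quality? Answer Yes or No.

Comparing payoff streams over the 3 periods until play realigns: cooperate → 67(1+δ+…+δ^2); deviate → 70 + 11(δ+…+δ^2).
Cooperation is sustained iff (67−11)(δ+…+δ^2) ≥ 70−67.
δ+…+δ^2 = 1/3·(1−(1/3)^2)/(1−1/3) = 0.4444, and (70−67)/(67−11) = 0.0536.
0.4444 ≥ 0.0536, so cooperation is sustainable.

No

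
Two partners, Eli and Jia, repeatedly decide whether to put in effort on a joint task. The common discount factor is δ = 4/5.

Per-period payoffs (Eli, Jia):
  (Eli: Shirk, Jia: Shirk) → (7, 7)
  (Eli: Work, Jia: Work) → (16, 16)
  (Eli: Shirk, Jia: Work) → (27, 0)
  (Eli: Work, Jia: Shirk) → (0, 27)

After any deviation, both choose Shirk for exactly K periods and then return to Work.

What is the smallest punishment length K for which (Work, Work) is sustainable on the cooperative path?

Need Σ_{k=1}^{K} δ^k ≥ (27−16)/(16−7) = 1.2222 at δ = 4/5.
At K = 1 the sum is 0.8000 < 1.2222; at K = 2 it is 1.4400 ≥ 1.2222.
So the minimum punishment length is K = 2.

2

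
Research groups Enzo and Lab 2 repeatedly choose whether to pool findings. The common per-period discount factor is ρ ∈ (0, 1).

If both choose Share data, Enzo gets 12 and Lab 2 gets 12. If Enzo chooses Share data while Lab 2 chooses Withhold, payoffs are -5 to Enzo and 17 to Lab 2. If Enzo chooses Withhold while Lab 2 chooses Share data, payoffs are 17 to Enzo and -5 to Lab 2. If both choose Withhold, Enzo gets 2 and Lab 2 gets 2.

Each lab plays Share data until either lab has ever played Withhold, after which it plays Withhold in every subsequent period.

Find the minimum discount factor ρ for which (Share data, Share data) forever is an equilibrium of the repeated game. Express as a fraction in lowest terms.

One-period gain from deviating is 17 − 12 = 5. The loss is 12 − 2 = 10 in every subsequent period, with present value 10·ρ/(1−ρ).
Deviation is unprofitable when 10·ρ/(1−ρ) ≥ 5, i.e. ρ/(1−ρ) ≥ 1/2.
Equivalently ρ ≥ 5/(5+10) = 1/3.

1/3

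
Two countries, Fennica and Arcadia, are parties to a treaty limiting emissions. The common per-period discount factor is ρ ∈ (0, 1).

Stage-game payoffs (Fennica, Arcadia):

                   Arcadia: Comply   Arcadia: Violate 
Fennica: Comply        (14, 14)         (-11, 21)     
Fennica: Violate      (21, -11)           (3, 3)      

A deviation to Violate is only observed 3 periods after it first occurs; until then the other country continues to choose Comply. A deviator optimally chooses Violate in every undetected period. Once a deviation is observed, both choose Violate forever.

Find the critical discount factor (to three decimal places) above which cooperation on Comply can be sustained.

0.730

The best deviation is to choose Violate for all 3 undetected periods, earning 21 each, then 3 forever once detected.
Deviation value: 21(1−ρ^3)/(1−ρ) + 3ρ^3/(1−ρ); cooperation value: 14/(1−ρ).
IC: 14 ≥ 21(1−ρ^3) + 3ρ^3 = 21 − 18ρ^3.
So ρ^3 ≥ 7/18, giving ρ ≥ (7/18)^(1/3) ≈ 0.730.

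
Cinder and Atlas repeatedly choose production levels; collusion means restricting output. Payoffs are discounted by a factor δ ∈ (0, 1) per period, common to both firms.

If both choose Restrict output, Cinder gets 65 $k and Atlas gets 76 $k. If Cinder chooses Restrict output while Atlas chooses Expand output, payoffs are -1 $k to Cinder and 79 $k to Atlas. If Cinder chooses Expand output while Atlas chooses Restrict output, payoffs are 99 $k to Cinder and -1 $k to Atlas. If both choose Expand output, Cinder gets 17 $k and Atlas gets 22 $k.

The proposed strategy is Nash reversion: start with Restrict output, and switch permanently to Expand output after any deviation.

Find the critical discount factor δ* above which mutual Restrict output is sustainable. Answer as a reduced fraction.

17/41

Cinder's threshold: (99−65)/(99−17) = 17/41.
Atlas's threshold: (79−76)/(79−22) = 1/19.
17/41 > 1/19, so Cinder binds and δ* = 17/41.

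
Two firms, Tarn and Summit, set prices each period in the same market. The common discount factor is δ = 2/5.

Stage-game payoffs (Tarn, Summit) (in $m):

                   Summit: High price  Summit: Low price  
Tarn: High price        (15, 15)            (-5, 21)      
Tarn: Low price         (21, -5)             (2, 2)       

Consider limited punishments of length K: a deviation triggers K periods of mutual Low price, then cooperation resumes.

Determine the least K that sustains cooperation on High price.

2

Need Σ_{k=1}^{K} δ^k ≥ (21−15)/(15−2) = 0.4615 at δ = 2/5.
At K = 1 the sum is 0.4000 < 0.4615; at K = 2 it is 0.5600 ≥ 0.4615.
So the minimum punishment length is K = 2.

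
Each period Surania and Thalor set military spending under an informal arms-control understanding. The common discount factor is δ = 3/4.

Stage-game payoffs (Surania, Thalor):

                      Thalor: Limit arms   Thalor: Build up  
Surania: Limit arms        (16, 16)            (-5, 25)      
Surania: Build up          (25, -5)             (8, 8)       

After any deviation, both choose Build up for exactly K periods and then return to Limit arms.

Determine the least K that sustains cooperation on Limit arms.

2

No profitable deviation requires (16−8)(δ+…+δ^K) ≥ 25−16, i.e. δ+…+δ^K ≥ 9/8 ≈ 1.1250.
With δ = 3/4, the partial sums are K=1: 0.7500, K=2: 1.3125.
K = 2 is the first length at which the sum reaches 1.1250.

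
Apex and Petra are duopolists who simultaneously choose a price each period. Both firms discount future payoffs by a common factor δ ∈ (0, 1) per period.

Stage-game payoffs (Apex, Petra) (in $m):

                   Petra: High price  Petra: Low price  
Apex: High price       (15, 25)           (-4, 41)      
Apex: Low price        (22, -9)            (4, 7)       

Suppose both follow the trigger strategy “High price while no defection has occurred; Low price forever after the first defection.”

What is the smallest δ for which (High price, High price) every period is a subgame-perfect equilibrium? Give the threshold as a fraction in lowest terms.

Apex's threshold: (22−15)/(22−4) = 7/18.
Petra's threshold: (41−25)/(41−7) = 8/17.
7/18 < 8/17, so Petra binds and δ* = 8/17.

8/17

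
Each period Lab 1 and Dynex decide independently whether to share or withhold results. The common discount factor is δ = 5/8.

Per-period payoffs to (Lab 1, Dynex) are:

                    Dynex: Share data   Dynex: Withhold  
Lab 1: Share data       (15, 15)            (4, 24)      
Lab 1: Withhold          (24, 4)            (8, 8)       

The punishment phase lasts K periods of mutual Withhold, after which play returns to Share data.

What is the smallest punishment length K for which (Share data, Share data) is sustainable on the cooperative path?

4

No profitable deviation requires (15−8)(δ+…+δ^K) ≥ 24−15, i.e. δ+…+δ^K ≥ 9/7 ≈ 1.2857.
With δ = 5/8, the partial sums are K=1: 0.6250, K=2: 1.0156, K=3: 1.2598, K=4: 1.4124.
K = 4 is the first length at which the sum reaches 1.2857.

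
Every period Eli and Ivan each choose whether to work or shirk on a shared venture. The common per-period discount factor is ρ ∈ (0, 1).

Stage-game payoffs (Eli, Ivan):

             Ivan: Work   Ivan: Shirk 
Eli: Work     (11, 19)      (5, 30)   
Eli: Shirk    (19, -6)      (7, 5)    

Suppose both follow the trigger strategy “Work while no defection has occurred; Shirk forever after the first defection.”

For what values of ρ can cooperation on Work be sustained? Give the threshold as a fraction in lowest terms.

For Eli: deviation gain 19−11 = 8, per-period punishment loss 11−7 = 4. IC gives ρ ≥ 8/12 = 2/3.
For Ivan: gain 11, loss 14 per period, so ρ ≥ 11/25.
The tighter constraint is Eli's, so cooperation needs ρ ≥ 2/3.

2/3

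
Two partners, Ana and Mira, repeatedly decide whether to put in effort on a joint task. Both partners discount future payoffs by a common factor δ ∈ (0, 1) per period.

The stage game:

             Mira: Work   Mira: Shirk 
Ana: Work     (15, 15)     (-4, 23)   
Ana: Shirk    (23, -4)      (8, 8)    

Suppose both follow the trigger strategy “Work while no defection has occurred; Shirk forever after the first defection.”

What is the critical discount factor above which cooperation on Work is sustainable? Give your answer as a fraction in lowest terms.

Under grim trigger the critical discount factor is (T−C)/(T−P) with T = 23, C = 15, P = 8.
δ* = (23−15)/(23−8) = 8/15.

8/15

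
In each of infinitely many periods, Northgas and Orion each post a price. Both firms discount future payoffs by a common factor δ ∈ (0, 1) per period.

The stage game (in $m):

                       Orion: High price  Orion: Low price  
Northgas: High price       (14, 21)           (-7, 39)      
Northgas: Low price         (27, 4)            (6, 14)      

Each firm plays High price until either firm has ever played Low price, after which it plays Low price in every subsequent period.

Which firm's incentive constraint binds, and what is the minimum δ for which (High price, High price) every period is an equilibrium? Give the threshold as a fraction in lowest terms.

Orion; δ ≥ 18/25

For Northgas: deviation gain 27−14 = 13, per-period punishment loss 14−6 = 8. IC gives δ ≥ 13/21.
For Orion: gain 18, loss 7 per period, so δ ≥ 18/25.
The tighter constraint is Orion's, so cooperation needs δ ≥ 18/25.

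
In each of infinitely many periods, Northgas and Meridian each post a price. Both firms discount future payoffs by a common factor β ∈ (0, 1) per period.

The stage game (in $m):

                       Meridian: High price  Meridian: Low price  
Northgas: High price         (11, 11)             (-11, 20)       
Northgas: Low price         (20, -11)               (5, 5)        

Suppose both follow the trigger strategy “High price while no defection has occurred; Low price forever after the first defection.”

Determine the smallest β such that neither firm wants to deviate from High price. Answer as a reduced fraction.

Cooperation forever yields 11 each period: 11/(1−β).
Deviating yields 20 once, then 5 forever: 20 + 5β/(1−β).
No profitable deviation requires 11/(1−β) ≥ 20 + 5β/(1−β).
Multiplying by (1−β): 11 ≥ 20(1−β) + 5β = 20 − 15β.
So 15β ≥ 9, i.e. β ≥ 9/15 = 3/5.

3/5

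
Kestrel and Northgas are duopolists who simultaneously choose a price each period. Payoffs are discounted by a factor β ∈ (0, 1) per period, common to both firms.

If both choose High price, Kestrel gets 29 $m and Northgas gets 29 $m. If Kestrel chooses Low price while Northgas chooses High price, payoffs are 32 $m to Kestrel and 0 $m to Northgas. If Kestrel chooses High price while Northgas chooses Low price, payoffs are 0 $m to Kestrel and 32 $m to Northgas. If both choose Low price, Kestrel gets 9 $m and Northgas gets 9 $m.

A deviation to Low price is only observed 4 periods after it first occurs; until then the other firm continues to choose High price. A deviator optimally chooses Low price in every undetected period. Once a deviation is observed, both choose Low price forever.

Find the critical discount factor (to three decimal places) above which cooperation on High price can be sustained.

Deviating for the 4 undetected periods gains 32−29 = 3 per period over cooperation, then loses 29−9 = 20 per period forever once punishment starts.
Gain: 3(1 + β + … + β^3); loss: 20·β^4/(1−β).
No profitable deviation ⇔ 3(1−β^4) ≤ 20·β^4, i.e. β^4 ≥ 3/(3+20) = 3/23.
Hence β ≥ (3/23)^(1/4) ≈ 0.601.

0.601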